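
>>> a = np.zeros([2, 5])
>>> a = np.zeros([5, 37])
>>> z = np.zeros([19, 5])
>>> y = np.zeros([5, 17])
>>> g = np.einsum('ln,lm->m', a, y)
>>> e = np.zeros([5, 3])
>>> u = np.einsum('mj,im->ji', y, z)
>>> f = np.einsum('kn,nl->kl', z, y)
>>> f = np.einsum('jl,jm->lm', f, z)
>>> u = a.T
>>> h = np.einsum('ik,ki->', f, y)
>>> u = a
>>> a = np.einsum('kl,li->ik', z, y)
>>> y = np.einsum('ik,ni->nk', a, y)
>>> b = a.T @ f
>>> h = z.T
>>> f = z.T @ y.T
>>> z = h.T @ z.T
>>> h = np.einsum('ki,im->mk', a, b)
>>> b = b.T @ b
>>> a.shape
(17, 19)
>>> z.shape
(19, 19)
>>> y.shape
(5, 19)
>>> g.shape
(17,)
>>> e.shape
(5, 3)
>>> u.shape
(5, 37)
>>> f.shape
(5, 5)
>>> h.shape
(5, 17)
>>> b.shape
(5, 5)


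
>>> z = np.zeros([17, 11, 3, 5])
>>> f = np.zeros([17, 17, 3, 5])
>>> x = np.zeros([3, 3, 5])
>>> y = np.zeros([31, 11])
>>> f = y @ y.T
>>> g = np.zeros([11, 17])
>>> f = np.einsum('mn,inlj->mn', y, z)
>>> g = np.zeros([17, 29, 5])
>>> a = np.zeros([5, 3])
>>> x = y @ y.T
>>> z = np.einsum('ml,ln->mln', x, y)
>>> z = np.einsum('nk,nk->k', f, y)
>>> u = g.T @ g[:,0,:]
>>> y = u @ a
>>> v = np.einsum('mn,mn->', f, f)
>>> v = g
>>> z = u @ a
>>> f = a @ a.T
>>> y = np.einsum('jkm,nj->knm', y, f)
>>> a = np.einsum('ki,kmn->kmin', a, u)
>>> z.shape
(5, 29, 3)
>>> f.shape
(5, 5)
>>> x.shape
(31, 31)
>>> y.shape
(29, 5, 3)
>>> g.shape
(17, 29, 5)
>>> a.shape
(5, 29, 3, 5)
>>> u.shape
(5, 29, 5)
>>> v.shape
(17, 29, 5)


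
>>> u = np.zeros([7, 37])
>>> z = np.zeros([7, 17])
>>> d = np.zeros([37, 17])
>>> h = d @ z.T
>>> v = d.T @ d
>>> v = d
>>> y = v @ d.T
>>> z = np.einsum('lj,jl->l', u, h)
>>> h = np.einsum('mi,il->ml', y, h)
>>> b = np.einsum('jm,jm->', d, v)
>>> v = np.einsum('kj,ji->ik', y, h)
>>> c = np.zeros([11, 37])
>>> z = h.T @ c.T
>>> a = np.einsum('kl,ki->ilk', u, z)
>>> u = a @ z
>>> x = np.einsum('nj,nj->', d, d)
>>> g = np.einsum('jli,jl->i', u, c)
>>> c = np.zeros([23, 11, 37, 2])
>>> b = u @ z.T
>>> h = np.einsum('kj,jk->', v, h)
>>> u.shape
(11, 37, 11)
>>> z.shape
(7, 11)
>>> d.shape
(37, 17)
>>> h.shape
()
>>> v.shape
(7, 37)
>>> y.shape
(37, 37)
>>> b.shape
(11, 37, 7)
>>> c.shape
(23, 11, 37, 2)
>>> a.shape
(11, 37, 7)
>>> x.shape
()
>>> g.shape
(11,)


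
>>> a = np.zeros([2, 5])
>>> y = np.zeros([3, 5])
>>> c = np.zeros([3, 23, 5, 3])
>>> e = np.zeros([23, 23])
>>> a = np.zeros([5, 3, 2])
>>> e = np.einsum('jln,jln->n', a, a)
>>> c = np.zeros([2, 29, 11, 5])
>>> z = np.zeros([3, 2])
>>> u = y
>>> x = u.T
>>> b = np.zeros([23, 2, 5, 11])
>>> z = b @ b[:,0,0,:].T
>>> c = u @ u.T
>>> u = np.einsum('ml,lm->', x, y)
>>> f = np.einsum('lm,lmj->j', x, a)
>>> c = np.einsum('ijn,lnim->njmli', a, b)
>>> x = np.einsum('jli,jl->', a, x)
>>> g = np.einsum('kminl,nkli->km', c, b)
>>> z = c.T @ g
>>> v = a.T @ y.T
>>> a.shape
(5, 3, 2)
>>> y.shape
(3, 5)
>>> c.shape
(2, 3, 11, 23, 5)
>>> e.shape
(2,)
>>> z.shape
(5, 23, 11, 3, 3)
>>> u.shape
()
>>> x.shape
()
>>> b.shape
(23, 2, 5, 11)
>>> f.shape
(2,)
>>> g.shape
(2, 3)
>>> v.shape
(2, 3, 3)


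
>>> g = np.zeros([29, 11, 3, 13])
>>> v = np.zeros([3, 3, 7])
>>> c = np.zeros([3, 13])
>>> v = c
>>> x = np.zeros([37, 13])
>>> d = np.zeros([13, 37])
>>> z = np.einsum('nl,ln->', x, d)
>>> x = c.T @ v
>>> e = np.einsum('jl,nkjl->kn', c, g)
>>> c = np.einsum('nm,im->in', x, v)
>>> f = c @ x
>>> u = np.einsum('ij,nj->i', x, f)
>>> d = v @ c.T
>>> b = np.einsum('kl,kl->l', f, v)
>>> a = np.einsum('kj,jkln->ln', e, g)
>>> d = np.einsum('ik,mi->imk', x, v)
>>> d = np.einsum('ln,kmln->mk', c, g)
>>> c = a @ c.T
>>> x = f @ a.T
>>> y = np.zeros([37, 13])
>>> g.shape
(29, 11, 3, 13)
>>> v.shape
(3, 13)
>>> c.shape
(3, 3)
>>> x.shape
(3, 3)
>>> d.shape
(11, 29)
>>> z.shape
()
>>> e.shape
(11, 29)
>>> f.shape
(3, 13)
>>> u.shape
(13,)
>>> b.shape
(13,)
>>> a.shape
(3, 13)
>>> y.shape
(37, 13)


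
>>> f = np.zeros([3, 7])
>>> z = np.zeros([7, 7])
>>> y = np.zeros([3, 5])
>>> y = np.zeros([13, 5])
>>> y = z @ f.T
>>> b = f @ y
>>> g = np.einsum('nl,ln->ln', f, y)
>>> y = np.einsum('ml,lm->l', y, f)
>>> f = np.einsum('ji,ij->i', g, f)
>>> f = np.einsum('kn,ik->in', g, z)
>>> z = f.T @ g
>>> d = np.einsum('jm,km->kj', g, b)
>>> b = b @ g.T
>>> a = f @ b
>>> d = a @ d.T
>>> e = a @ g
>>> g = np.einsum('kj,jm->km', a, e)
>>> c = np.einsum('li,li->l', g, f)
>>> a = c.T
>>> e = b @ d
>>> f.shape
(7, 3)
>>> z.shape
(3, 3)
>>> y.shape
(3,)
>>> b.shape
(3, 7)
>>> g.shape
(7, 3)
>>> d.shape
(7, 3)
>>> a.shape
(7,)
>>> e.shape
(3, 3)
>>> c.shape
(7,)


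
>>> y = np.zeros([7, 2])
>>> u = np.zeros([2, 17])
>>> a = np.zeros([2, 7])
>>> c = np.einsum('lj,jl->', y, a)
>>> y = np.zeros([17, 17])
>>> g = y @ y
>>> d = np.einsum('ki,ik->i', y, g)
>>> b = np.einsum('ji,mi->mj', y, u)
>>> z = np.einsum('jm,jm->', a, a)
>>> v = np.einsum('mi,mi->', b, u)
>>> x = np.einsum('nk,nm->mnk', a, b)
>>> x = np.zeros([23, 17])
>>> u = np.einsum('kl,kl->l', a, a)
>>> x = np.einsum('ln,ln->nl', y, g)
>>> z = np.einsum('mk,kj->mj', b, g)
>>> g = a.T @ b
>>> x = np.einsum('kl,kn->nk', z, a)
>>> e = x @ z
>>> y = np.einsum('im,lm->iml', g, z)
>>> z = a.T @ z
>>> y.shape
(7, 17, 2)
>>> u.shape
(7,)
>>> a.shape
(2, 7)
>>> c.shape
()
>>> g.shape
(7, 17)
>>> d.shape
(17,)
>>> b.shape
(2, 17)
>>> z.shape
(7, 17)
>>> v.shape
()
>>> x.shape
(7, 2)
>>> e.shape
(7, 17)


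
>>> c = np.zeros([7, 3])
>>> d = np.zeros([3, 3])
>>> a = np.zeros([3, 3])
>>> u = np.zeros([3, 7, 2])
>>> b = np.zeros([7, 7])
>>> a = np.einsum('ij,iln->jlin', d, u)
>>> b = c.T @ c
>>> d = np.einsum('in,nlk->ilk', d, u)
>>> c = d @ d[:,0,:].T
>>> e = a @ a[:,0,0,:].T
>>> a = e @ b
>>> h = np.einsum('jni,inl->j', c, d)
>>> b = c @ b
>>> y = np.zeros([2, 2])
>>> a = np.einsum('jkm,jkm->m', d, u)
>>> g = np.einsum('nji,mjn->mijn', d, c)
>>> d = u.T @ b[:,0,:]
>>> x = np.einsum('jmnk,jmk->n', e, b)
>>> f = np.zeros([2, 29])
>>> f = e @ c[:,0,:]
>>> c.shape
(3, 7, 3)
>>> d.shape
(2, 7, 3)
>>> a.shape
(2,)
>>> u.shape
(3, 7, 2)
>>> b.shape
(3, 7, 3)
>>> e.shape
(3, 7, 3, 3)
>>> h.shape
(3,)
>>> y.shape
(2, 2)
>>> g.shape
(3, 2, 7, 3)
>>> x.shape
(3,)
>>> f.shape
(3, 7, 3, 3)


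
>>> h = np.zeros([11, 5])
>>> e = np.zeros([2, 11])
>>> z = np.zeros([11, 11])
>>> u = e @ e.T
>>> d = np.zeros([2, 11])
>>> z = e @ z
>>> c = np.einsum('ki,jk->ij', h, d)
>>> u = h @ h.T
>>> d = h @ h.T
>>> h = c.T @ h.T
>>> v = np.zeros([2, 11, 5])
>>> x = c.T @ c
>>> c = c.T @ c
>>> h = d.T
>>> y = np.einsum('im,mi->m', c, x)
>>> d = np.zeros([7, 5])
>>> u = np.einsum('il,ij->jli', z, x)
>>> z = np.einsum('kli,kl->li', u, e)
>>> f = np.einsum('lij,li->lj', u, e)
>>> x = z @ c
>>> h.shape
(11, 11)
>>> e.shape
(2, 11)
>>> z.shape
(11, 2)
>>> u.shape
(2, 11, 2)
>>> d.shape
(7, 5)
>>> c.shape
(2, 2)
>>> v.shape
(2, 11, 5)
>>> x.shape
(11, 2)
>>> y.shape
(2,)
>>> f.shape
(2, 2)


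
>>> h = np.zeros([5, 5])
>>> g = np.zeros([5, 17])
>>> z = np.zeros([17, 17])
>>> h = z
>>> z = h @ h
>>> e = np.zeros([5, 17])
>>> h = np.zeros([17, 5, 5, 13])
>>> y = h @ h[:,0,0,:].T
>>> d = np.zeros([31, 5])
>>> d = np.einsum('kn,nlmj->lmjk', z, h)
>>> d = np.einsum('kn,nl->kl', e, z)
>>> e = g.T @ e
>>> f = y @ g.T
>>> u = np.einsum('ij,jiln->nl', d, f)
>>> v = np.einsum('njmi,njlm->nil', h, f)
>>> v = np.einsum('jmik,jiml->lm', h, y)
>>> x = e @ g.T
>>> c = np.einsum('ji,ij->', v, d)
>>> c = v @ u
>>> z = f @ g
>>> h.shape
(17, 5, 5, 13)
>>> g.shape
(5, 17)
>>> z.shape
(17, 5, 5, 17)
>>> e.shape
(17, 17)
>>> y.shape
(17, 5, 5, 17)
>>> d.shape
(5, 17)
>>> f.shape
(17, 5, 5, 5)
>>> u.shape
(5, 5)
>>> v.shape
(17, 5)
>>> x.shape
(17, 5)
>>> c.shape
(17, 5)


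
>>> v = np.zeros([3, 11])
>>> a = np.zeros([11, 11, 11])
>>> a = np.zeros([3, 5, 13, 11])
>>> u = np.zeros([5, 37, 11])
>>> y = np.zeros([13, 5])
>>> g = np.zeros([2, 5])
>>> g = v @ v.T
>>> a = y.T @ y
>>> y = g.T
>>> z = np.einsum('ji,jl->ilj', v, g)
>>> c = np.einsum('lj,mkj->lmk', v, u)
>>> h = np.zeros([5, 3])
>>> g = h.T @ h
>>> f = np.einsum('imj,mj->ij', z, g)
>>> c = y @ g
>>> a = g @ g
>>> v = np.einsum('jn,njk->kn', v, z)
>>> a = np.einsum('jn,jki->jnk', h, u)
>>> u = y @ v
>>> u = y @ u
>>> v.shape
(3, 11)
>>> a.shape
(5, 3, 37)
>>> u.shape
(3, 11)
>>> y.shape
(3, 3)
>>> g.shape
(3, 3)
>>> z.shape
(11, 3, 3)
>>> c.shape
(3, 3)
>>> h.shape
(5, 3)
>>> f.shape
(11, 3)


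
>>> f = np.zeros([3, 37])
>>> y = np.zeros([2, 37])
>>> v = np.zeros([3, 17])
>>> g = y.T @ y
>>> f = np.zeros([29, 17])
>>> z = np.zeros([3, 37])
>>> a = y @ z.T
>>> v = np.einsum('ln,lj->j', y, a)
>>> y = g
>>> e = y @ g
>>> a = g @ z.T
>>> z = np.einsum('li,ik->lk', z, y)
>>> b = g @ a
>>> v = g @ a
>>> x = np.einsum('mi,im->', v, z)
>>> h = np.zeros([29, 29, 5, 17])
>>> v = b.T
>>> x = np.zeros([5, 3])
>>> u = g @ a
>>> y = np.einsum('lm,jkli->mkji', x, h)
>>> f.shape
(29, 17)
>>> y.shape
(3, 29, 29, 17)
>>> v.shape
(3, 37)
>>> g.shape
(37, 37)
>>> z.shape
(3, 37)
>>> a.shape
(37, 3)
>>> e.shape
(37, 37)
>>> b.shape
(37, 3)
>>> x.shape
(5, 3)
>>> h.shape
(29, 29, 5, 17)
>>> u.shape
(37, 3)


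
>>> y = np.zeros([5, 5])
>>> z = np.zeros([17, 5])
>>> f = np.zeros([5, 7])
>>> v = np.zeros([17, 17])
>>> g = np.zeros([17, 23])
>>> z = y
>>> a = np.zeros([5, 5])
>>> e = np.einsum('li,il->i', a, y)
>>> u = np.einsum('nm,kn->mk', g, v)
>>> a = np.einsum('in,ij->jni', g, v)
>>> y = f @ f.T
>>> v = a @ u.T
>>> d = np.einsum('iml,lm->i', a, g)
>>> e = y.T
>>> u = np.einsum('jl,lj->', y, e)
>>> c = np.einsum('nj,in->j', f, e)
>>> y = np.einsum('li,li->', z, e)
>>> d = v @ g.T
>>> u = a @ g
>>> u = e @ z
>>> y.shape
()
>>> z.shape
(5, 5)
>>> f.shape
(5, 7)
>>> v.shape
(17, 23, 23)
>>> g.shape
(17, 23)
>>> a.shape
(17, 23, 17)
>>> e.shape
(5, 5)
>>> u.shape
(5, 5)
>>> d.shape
(17, 23, 17)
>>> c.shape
(7,)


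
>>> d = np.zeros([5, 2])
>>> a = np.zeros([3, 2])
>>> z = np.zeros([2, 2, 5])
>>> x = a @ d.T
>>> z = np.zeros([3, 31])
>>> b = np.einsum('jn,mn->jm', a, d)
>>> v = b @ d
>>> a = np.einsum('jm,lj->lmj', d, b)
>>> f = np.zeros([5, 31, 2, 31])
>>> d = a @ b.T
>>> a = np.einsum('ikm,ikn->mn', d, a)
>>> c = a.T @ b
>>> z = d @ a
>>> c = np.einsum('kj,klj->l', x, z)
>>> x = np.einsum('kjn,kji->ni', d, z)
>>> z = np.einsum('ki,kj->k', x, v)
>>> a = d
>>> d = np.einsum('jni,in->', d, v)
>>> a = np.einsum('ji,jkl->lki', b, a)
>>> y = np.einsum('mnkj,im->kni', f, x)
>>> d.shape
()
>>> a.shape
(3, 2, 5)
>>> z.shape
(3,)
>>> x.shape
(3, 5)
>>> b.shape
(3, 5)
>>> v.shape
(3, 2)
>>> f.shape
(5, 31, 2, 31)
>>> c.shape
(2,)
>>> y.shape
(2, 31, 3)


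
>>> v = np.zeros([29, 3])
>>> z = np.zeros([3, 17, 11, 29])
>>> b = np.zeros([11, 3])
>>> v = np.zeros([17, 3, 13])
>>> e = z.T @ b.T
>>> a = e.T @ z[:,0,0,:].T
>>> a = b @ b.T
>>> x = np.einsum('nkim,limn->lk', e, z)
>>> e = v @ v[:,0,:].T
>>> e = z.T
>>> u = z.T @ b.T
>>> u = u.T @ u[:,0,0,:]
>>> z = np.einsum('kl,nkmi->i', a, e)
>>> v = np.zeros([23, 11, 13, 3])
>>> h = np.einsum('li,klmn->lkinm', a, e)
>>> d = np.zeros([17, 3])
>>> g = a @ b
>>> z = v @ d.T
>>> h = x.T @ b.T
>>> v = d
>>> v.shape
(17, 3)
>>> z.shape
(23, 11, 13, 17)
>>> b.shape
(11, 3)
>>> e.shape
(29, 11, 17, 3)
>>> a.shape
(11, 11)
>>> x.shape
(3, 11)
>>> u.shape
(11, 17, 11, 11)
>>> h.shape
(11, 11)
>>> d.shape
(17, 3)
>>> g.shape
(11, 3)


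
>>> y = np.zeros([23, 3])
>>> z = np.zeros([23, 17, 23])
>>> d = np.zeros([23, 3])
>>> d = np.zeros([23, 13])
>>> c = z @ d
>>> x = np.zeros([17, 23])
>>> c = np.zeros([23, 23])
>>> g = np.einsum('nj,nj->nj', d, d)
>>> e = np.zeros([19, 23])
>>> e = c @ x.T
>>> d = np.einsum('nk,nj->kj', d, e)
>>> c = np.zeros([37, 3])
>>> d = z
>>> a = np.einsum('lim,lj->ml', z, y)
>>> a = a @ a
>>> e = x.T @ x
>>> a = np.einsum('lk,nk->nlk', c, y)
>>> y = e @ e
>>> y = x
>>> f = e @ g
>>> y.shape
(17, 23)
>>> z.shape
(23, 17, 23)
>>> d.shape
(23, 17, 23)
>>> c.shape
(37, 3)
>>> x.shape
(17, 23)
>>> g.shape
(23, 13)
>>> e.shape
(23, 23)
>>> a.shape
(23, 37, 3)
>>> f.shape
(23, 13)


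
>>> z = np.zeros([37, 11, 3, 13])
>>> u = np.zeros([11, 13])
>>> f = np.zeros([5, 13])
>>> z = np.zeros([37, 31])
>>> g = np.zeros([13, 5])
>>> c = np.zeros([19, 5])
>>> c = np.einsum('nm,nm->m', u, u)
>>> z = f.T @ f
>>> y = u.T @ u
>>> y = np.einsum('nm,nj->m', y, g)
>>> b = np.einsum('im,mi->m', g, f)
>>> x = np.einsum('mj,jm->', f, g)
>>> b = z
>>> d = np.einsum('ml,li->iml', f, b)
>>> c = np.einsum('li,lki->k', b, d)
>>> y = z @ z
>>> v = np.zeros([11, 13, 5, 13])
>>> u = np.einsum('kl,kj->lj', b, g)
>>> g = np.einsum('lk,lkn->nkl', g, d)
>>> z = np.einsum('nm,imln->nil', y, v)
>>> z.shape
(13, 11, 5)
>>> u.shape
(13, 5)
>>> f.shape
(5, 13)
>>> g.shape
(13, 5, 13)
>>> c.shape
(5,)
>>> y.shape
(13, 13)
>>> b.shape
(13, 13)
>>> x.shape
()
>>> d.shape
(13, 5, 13)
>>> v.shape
(11, 13, 5, 13)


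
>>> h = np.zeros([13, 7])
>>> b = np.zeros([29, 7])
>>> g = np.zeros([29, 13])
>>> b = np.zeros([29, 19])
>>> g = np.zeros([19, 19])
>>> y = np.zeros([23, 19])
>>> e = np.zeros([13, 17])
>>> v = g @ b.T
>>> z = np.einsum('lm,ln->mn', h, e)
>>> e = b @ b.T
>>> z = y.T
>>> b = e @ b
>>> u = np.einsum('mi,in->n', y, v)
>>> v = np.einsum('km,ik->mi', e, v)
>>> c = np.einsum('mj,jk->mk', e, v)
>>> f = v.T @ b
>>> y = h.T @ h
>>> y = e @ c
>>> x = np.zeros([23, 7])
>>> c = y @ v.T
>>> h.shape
(13, 7)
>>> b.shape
(29, 19)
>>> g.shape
(19, 19)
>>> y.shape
(29, 19)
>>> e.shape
(29, 29)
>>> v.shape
(29, 19)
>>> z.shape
(19, 23)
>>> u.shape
(29,)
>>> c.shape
(29, 29)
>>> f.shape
(19, 19)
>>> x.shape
(23, 7)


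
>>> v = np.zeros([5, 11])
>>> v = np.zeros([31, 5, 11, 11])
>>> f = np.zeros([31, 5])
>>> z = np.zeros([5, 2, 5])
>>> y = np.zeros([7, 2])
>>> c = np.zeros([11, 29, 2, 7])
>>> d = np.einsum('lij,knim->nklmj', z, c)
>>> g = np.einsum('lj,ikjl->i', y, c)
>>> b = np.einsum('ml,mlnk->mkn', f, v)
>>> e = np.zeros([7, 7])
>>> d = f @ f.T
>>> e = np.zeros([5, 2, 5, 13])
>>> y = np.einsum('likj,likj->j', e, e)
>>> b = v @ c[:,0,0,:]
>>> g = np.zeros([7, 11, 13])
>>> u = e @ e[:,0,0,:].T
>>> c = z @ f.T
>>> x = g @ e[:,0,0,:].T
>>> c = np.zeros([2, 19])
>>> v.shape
(31, 5, 11, 11)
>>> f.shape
(31, 5)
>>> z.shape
(5, 2, 5)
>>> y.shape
(13,)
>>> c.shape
(2, 19)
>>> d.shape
(31, 31)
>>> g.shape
(7, 11, 13)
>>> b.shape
(31, 5, 11, 7)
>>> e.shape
(5, 2, 5, 13)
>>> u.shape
(5, 2, 5, 5)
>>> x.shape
(7, 11, 5)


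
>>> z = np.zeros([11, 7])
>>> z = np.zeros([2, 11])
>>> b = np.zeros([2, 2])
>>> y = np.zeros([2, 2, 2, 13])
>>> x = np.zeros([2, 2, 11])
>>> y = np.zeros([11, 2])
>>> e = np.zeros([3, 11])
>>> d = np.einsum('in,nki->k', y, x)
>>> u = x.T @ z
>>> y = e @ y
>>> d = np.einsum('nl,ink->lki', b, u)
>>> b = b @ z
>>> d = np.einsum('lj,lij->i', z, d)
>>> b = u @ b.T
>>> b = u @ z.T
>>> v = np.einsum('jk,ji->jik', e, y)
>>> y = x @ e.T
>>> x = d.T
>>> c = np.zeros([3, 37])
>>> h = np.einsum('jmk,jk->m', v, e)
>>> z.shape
(2, 11)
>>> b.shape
(11, 2, 2)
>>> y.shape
(2, 2, 3)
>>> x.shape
(11,)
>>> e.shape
(3, 11)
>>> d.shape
(11,)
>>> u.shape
(11, 2, 11)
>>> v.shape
(3, 2, 11)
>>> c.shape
(3, 37)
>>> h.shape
(2,)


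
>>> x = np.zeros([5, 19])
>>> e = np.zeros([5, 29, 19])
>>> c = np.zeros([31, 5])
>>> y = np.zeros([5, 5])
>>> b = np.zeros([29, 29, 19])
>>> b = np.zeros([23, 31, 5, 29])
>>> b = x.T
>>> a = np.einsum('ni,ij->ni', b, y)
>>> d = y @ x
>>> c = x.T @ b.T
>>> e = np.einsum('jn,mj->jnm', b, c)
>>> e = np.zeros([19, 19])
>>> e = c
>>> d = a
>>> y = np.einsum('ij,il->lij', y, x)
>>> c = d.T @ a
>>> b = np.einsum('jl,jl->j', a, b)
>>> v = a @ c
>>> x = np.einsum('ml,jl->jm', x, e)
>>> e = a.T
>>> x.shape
(19, 5)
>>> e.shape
(5, 19)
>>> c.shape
(5, 5)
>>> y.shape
(19, 5, 5)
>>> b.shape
(19,)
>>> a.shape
(19, 5)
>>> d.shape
(19, 5)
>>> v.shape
(19, 5)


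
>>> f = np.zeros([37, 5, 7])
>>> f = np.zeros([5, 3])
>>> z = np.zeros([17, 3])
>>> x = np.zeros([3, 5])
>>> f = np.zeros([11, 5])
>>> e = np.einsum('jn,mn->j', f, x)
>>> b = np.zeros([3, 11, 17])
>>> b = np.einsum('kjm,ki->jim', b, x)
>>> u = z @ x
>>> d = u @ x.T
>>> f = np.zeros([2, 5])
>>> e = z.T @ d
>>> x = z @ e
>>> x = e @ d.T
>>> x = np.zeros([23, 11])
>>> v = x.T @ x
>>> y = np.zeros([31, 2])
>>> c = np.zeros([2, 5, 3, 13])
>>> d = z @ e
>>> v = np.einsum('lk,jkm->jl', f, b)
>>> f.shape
(2, 5)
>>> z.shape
(17, 3)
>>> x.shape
(23, 11)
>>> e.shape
(3, 3)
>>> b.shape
(11, 5, 17)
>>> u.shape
(17, 5)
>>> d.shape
(17, 3)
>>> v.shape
(11, 2)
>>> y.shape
(31, 2)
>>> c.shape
(2, 5, 3, 13)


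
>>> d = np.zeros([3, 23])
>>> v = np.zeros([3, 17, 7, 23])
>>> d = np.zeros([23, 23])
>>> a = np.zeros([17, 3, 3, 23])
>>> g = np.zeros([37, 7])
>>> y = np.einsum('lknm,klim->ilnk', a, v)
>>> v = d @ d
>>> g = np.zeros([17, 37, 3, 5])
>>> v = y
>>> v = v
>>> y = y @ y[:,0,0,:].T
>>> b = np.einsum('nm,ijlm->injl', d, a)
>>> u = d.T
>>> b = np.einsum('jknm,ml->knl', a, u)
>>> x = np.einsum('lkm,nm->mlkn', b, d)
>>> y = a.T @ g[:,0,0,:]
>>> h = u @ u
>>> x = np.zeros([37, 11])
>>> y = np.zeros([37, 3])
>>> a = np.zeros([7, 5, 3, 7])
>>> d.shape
(23, 23)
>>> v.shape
(7, 17, 3, 3)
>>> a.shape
(7, 5, 3, 7)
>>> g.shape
(17, 37, 3, 5)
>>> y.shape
(37, 3)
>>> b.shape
(3, 3, 23)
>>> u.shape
(23, 23)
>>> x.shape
(37, 11)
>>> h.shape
(23, 23)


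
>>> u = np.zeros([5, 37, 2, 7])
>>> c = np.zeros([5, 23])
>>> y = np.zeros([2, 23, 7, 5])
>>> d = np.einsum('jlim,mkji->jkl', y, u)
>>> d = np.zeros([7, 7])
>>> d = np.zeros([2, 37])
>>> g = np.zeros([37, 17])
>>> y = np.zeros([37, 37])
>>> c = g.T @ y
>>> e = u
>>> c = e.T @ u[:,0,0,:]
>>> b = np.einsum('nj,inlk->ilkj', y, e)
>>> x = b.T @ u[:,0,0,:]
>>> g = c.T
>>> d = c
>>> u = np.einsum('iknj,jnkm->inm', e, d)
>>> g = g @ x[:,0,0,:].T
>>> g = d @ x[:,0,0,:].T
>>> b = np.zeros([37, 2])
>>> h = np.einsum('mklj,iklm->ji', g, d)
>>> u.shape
(5, 2, 7)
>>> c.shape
(7, 2, 37, 7)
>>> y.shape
(37, 37)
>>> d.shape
(7, 2, 37, 7)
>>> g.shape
(7, 2, 37, 37)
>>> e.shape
(5, 37, 2, 7)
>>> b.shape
(37, 2)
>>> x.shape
(37, 7, 2, 7)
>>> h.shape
(37, 7)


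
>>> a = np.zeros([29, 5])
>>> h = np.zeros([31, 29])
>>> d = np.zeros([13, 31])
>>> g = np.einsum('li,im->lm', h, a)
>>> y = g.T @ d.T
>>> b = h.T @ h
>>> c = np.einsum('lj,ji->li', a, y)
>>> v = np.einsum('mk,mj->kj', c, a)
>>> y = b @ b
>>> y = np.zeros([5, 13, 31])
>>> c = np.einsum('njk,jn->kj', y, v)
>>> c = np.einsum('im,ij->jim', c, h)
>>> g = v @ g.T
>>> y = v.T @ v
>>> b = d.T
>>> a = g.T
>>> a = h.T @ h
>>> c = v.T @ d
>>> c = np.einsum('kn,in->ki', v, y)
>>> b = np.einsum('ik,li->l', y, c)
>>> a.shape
(29, 29)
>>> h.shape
(31, 29)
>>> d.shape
(13, 31)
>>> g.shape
(13, 31)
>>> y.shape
(5, 5)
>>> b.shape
(13,)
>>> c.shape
(13, 5)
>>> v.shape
(13, 5)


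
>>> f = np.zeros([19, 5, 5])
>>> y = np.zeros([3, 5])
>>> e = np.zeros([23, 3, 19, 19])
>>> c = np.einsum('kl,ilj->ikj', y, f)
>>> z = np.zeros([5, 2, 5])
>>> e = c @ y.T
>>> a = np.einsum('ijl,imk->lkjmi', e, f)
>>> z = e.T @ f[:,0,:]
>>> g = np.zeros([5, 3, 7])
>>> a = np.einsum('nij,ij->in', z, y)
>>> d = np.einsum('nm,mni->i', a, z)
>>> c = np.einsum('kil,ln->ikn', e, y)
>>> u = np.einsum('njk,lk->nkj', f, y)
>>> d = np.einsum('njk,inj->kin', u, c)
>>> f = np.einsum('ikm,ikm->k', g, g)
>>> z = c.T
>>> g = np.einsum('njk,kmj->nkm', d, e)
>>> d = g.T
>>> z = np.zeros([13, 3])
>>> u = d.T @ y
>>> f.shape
(3,)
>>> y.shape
(3, 5)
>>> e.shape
(19, 3, 3)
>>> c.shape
(3, 19, 5)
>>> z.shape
(13, 3)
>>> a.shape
(3, 3)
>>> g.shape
(5, 19, 3)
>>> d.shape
(3, 19, 5)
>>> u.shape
(5, 19, 5)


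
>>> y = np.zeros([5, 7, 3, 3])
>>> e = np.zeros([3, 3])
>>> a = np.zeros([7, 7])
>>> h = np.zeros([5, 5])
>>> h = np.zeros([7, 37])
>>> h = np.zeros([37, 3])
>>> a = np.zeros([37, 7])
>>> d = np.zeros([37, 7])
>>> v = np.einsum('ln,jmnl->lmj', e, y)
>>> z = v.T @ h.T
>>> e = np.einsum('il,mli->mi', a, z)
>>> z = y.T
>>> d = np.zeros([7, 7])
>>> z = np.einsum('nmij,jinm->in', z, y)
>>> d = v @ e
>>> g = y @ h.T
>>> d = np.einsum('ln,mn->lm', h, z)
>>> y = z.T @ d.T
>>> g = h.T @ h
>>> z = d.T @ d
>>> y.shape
(3, 37)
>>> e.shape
(5, 37)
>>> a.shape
(37, 7)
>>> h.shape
(37, 3)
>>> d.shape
(37, 7)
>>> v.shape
(3, 7, 5)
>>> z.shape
(7, 7)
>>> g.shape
(3, 3)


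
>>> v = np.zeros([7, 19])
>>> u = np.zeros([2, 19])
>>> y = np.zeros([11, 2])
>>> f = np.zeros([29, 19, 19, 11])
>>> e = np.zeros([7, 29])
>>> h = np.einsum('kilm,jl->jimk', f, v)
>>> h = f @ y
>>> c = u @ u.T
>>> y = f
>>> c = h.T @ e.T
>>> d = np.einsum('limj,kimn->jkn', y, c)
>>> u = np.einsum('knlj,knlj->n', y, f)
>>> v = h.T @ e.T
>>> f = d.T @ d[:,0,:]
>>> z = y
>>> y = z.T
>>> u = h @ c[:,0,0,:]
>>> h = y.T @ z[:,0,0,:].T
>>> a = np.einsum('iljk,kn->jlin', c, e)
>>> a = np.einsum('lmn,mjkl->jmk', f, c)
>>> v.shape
(2, 19, 19, 7)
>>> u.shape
(29, 19, 19, 7)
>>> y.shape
(11, 19, 19, 29)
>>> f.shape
(7, 2, 7)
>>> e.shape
(7, 29)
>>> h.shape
(29, 19, 19, 29)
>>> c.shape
(2, 19, 19, 7)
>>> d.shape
(11, 2, 7)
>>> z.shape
(29, 19, 19, 11)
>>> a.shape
(19, 2, 19)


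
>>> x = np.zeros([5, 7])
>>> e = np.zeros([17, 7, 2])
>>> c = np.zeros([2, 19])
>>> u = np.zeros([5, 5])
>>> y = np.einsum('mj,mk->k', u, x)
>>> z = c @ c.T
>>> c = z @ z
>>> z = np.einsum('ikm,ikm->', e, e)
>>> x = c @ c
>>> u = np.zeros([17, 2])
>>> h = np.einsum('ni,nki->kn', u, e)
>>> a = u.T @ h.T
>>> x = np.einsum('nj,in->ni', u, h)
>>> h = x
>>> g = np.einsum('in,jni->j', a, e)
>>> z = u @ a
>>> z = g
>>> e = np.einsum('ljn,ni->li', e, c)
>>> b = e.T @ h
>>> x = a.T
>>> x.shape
(7, 2)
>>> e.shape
(17, 2)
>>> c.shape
(2, 2)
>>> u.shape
(17, 2)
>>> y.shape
(7,)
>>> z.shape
(17,)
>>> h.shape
(17, 7)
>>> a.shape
(2, 7)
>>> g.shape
(17,)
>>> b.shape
(2, 7)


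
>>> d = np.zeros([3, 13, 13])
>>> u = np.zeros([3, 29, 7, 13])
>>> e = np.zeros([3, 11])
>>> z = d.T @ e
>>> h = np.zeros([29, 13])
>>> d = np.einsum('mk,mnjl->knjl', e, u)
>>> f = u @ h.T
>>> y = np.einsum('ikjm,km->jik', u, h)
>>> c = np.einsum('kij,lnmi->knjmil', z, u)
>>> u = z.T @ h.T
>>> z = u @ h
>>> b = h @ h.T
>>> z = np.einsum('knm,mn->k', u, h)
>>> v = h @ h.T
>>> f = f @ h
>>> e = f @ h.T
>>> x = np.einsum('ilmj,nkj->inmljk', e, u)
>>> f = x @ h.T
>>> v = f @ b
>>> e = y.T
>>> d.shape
(11, 29, 7, 13)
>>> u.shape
(11, 13, 29)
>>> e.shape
(29, 3, 7)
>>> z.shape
(11,)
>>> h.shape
(29, 13)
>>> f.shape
(3, 11, 7, 29, 29, 29)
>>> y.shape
(7, 3, 29)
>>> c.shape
(13, 29, 11, 7, 13, 3)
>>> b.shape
(29, 29)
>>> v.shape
(3, 11, 7, 29, 29, 29)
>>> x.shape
(3, 11, 7, 29, 29, 13)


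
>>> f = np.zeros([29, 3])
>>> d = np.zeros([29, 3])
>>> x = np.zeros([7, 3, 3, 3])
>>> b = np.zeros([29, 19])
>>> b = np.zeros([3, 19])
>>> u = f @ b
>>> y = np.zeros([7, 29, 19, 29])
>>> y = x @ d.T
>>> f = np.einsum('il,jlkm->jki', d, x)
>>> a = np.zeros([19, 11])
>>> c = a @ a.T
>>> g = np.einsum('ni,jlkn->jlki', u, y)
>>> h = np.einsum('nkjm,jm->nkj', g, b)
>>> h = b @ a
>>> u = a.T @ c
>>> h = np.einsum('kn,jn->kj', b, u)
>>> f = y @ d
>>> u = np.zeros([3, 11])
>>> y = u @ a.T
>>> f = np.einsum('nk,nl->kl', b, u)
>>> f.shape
(19, 11)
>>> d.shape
(29, 3)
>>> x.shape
(7, 3, 3, 3)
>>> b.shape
(3, 19)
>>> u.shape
(3, 11)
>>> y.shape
(3, 19)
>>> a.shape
(19, 11)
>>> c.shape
(19, 19)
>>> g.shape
(7, 3, 3, 19)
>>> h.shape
(3, 11)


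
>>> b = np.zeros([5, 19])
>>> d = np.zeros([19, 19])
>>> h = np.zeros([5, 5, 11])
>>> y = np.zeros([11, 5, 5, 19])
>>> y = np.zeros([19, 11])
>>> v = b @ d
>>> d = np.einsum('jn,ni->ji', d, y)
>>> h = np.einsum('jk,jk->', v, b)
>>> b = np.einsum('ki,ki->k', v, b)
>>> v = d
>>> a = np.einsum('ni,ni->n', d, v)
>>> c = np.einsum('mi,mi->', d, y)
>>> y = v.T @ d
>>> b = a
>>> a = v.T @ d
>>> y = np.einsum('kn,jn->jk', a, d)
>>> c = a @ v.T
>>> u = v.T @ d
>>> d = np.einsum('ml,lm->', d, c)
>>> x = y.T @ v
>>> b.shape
(19,)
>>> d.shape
()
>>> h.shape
()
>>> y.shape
(19, 11)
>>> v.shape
(19, 11)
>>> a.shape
(11, 11)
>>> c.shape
(11, 19)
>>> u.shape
(11, 11)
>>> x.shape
(11, 11)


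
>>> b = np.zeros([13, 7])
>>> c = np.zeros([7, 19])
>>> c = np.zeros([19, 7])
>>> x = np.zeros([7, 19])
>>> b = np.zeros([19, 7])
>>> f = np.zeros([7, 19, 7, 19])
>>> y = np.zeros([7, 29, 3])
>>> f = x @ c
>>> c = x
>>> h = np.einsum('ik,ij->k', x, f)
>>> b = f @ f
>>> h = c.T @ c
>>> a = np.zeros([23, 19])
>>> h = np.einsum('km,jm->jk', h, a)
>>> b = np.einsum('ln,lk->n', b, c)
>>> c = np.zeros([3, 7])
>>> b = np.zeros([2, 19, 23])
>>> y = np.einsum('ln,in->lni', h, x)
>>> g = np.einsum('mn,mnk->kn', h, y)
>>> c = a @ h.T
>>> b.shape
(2, 19, 23)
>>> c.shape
(23, 23)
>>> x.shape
(7, 19)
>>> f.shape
(7, 7)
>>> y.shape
(23, 19, 7)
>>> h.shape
(23, 19)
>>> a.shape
(23, 19)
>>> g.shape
(7, 19)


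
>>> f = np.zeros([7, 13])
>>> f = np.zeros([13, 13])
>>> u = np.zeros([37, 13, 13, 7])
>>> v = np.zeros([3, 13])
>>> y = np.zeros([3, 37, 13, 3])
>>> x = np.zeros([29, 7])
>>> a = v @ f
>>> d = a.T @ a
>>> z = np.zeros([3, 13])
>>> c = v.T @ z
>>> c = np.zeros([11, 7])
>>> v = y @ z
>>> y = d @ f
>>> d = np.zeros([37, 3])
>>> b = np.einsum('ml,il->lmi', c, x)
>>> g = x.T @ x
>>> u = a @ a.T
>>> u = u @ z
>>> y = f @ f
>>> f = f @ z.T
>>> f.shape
(13, 3)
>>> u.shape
(3, 13)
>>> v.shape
(3, 37, 13, 13)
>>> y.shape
(13, 13)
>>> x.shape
(29, 7)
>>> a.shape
(3, 13)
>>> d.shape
(37, 3)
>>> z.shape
(3, 13)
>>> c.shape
(11, 7)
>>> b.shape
(7, 11, 29)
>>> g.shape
(7, 7)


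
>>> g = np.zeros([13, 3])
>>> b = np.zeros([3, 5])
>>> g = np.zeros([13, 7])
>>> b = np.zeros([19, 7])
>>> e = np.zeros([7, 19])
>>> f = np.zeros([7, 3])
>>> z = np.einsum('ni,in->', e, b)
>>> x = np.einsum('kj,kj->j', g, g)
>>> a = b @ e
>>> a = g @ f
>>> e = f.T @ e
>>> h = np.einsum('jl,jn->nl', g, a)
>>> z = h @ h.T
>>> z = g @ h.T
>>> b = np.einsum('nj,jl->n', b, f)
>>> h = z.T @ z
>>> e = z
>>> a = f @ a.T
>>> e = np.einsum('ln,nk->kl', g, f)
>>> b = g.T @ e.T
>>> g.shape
(13, 7)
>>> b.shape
(7, 3)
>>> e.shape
(3, 13)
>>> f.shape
(7, 3)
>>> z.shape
(13, 3)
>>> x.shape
(7,)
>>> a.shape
(7, 13)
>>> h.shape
(3, 3)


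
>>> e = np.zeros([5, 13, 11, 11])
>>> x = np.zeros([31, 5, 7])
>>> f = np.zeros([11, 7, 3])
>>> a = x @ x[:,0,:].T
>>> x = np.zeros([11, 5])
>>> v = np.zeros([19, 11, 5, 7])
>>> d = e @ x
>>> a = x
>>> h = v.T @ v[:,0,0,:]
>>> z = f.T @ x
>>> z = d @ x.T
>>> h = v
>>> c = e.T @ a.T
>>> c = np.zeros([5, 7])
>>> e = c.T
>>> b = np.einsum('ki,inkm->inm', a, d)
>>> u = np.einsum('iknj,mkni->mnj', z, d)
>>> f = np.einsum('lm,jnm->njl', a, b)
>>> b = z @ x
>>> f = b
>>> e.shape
(7, 5)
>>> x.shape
(11, 5)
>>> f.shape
(5, 13, 11, 5)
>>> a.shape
(11, 5)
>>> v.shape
(19, 11, 5, 7)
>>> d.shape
(5, 13, 11, 5)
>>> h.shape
(19, 11, 5, 7)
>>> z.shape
(5, 13, 11, 11)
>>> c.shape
(5, 7)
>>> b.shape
(5, 13, 11, 5)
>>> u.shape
(5, 11, 11)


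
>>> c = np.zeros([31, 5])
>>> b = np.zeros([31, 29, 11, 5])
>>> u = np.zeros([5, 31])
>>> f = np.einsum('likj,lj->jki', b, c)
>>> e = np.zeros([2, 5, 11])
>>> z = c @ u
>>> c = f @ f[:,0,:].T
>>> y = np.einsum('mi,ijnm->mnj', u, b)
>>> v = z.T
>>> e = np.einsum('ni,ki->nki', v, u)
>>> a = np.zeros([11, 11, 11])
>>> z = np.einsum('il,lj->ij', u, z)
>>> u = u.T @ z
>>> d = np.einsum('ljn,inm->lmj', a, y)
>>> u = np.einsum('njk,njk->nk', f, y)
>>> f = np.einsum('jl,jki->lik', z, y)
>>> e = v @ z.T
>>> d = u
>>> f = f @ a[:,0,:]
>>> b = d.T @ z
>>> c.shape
(5, 11, 5)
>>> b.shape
(29, 31)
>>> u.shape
(5, 29)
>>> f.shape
(31, 29, 11)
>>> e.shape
(31, 5)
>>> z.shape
(5, 31)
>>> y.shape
(5, 11, 29)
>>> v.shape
(31, 31)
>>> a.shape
(11, 11, 11)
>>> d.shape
(5, 29)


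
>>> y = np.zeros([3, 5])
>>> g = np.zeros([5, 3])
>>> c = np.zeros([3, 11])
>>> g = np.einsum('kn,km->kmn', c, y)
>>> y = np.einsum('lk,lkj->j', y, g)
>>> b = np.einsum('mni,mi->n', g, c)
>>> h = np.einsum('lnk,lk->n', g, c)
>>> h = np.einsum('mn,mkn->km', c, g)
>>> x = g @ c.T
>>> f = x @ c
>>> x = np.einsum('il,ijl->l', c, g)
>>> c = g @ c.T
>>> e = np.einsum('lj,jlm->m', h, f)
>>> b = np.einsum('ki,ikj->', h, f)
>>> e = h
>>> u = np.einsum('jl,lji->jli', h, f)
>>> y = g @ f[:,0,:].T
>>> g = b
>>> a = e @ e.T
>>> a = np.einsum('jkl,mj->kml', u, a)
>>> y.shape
(3, 5, 3)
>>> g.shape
()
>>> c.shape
(3, 5, 3)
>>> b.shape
()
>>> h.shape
(5, 3)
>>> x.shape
(11,)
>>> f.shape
(3, 5, 11)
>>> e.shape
(5, 3)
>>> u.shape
(5, 3, 11)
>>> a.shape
(3, 5, 11)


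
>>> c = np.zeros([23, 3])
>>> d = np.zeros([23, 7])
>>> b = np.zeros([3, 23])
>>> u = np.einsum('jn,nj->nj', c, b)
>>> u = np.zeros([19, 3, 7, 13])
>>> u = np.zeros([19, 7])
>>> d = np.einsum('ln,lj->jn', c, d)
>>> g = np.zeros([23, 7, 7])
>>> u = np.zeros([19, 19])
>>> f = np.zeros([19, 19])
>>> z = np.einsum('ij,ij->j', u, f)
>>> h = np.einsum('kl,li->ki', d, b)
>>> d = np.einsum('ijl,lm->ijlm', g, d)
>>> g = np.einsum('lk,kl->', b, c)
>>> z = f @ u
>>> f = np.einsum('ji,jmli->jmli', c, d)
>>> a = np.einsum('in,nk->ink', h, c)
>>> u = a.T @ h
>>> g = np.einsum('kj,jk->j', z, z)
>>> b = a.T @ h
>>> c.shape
(23, 3)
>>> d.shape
(23, 7, 7, 3)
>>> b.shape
(3, 23, 23)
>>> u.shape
(3, 23, 23)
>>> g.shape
(19,)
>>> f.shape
(23, 7, 7, 3)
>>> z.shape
(19, 19)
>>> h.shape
(7, 23)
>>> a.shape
(7, 23, 3)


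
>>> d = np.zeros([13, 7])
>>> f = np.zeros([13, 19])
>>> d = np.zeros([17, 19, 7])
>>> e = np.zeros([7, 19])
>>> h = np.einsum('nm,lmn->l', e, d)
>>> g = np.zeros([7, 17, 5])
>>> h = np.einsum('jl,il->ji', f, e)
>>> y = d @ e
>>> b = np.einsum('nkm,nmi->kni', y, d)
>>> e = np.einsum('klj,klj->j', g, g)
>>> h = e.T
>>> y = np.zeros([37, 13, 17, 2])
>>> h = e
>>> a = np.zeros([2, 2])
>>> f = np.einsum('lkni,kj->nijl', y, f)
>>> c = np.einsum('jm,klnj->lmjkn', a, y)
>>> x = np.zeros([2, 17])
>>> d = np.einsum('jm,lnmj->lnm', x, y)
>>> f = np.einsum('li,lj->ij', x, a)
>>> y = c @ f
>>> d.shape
(37, 13, 17)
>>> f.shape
(17, 2)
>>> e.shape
(5,)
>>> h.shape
(5,)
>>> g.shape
(7, 17, 5)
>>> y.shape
(13, 2, 2, 37, 2)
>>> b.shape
(19, 17, 7)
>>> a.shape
(2, 2)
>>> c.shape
(13, 2, 2, 37, 17)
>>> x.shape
(2, 17)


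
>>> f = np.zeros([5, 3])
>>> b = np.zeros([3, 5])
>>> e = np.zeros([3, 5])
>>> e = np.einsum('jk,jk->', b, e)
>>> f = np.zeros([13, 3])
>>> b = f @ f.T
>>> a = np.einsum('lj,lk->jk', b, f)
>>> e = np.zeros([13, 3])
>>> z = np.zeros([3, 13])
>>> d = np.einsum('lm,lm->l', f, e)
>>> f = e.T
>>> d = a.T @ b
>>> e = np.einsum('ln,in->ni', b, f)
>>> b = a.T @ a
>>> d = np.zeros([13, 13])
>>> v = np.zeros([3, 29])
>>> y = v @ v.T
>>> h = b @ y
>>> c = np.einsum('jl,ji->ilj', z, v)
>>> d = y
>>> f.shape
(3, 13)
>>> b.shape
(3, 3)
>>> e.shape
(13, 3)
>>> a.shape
(13, 3)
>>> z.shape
(3, 13)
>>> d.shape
(3, 3)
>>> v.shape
(3, 29)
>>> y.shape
(3, 3)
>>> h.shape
(3, 3)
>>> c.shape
(29, 13, 3)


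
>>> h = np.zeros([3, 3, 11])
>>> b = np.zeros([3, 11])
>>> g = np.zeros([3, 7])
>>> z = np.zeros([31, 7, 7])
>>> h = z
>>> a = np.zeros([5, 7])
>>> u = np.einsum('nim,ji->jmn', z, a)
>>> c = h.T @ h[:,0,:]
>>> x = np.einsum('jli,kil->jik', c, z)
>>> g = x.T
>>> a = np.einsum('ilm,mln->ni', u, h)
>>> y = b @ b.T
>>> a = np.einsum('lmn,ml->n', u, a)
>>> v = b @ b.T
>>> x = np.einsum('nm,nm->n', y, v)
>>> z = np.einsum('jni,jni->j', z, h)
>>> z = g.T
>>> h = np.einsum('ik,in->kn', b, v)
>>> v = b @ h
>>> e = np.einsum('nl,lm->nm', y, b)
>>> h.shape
(11, 3)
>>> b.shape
(3, 11)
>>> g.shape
(31, 7, 7)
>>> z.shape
(7, 7, 31)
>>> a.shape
(31,)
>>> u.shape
(5, 7, 31)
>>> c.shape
(7, 7, 7)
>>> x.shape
(3,)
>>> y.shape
(3, 3)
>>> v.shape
(3, 3)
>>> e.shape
(3, 11)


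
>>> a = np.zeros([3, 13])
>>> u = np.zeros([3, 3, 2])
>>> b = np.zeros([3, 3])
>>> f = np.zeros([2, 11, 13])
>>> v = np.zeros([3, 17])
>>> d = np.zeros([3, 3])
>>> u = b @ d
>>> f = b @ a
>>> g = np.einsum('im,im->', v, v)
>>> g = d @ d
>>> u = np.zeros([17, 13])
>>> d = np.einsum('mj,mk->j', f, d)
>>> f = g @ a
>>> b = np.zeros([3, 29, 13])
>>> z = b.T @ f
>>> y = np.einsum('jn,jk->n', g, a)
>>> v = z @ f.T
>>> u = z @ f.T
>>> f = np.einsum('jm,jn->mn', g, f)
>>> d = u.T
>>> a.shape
(3, 13)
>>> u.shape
(13, 29, 3)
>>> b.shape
(3, 29, 13)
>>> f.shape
(3, 13)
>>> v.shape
(13, 29, 3)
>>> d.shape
(3, 29, 13)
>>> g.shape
(3, 3)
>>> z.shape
(13, 29, 13)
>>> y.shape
(3,)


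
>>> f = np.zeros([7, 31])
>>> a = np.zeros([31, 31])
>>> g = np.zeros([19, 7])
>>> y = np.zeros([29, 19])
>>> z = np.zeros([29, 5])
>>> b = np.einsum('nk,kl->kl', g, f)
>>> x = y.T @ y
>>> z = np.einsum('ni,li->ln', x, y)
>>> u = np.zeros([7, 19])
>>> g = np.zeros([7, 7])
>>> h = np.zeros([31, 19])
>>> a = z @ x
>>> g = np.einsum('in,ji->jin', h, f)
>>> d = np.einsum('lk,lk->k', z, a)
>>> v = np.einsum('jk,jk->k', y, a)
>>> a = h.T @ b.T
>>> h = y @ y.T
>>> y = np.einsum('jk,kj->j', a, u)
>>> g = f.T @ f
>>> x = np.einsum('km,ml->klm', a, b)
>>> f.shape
(7, 31)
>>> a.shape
(19, 7)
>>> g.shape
(31, 31)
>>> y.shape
(19,)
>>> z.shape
(29, 19)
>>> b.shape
(7, 31)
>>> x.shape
(19, 31, 7)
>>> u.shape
(7, 19)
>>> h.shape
(29, 29)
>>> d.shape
(19,)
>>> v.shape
(19,)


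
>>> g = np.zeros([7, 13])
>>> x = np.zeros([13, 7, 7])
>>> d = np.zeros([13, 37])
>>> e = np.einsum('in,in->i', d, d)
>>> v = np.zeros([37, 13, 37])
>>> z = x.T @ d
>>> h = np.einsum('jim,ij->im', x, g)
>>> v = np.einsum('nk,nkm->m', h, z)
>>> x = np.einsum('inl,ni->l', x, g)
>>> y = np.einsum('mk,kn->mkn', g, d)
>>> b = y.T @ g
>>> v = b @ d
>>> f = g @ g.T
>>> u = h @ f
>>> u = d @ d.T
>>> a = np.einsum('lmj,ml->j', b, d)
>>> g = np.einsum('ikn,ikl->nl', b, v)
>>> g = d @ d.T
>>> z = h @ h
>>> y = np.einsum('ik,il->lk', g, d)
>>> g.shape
(13, 13)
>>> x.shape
(7,)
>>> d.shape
(13, 37)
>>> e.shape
(13,)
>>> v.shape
(37, 13, 37)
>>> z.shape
(7, 7)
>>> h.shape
(7, 7)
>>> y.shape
(37, 13)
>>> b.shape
(37, 13, 13)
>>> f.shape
(7, 7)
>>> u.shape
(13, 13)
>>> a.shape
(13,)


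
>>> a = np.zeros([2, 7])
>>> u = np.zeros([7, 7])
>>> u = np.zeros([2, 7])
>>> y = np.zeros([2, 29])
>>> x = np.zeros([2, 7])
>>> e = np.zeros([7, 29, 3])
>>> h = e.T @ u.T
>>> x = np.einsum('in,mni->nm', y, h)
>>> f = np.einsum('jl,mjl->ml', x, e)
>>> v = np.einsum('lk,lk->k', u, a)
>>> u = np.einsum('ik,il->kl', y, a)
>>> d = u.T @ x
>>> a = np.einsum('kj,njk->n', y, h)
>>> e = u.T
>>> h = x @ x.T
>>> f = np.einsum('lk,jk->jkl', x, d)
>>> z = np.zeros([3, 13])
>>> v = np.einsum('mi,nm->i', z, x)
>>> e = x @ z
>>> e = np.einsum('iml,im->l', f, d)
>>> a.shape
(3,)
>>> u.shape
(29, 7)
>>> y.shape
(2, 29)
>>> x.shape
(29, 3)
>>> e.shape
(29,)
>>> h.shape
(29, 29)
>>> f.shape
(7, 3, 29)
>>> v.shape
(13,)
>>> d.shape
(7, 3)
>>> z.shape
(3, 13)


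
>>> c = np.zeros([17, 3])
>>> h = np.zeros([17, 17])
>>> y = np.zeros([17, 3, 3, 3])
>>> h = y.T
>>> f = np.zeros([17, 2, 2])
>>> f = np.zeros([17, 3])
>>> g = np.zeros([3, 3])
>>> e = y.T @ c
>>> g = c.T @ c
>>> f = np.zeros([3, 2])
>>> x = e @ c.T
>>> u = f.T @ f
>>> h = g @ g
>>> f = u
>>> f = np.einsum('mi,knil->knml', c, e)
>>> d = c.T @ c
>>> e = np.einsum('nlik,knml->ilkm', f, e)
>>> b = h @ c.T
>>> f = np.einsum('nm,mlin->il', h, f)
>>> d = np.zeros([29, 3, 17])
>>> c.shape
(17, 3)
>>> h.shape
(3, 3)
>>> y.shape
(17, 3, 3, 3)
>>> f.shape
(17, 3)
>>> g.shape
(3, 3)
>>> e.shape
(17, 3, 3, 3)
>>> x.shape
(3, 3, 3, 17)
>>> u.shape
(2, 2)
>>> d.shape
(29, 3, 17)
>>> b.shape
(3, 17)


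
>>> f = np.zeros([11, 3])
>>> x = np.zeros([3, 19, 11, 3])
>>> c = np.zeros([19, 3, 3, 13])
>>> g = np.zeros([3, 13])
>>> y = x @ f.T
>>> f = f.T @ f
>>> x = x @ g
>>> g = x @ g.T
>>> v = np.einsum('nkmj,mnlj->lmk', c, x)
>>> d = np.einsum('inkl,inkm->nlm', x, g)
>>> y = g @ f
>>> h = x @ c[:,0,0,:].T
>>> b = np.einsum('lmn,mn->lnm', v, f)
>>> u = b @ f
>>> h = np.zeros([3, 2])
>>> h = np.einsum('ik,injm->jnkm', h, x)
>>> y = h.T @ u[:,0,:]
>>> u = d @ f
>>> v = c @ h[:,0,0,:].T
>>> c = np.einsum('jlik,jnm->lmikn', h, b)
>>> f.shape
(3, 3)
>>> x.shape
(3, 19, 11, 13)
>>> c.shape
(19, 3, 2, 13, 3)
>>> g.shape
(3, 19, 11, 3)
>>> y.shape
(13, 2, 19, 3)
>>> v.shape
(19, 3, 3, 11)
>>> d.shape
(19, 13, 3)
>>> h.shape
(11, 19, 2, 13)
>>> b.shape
(11, 3, 3)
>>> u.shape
(19, 13, 3)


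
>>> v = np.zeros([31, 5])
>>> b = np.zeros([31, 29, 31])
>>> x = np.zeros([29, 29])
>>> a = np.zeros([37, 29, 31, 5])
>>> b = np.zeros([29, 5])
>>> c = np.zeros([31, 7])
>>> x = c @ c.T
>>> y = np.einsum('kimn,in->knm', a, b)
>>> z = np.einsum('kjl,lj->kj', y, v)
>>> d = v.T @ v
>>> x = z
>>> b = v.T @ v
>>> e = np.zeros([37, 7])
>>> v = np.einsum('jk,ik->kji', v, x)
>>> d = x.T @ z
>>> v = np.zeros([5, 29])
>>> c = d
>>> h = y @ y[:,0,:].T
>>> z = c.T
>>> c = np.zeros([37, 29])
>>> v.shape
(5, 29)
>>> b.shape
(5, 5)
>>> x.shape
(37, 5)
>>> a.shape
(37, 29, 31, 5)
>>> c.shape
(37, 29)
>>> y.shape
(37, 5, 31)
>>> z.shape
(5, 5)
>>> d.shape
(5, 5)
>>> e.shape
(37, 7)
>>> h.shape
(37, 5, 37)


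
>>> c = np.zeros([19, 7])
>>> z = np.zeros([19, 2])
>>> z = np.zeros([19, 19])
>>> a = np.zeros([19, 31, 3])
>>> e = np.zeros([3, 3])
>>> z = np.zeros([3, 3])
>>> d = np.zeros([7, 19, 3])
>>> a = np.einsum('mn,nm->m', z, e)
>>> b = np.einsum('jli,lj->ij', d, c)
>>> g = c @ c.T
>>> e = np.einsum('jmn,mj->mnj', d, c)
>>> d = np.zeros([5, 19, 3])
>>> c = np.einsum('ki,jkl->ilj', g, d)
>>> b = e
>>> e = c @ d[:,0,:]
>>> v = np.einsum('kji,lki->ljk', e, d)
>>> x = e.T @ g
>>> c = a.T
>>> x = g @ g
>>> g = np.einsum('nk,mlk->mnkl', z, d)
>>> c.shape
(3,)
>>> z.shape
(3, 3)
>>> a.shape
(3,)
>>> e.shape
(19, 3, 3)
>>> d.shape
(5, 19, 3)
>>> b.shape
(19, 3, 7)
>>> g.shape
(5, 3, 3, 19)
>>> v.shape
(5, 3, 19)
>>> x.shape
(19, 19)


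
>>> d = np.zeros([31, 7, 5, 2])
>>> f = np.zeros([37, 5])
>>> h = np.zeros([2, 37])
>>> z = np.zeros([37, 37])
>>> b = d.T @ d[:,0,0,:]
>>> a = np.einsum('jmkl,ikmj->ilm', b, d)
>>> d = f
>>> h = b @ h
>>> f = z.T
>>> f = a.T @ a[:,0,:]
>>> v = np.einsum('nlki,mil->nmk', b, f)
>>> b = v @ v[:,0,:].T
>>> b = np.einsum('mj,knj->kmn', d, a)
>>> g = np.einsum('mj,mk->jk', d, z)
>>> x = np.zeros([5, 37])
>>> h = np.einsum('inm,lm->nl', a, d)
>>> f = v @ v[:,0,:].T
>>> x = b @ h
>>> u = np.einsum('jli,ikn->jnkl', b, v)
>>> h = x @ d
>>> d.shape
(37, 5)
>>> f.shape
(2, 5, 2)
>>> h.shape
(31, 37, 5)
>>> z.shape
(37, 37)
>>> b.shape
(31, 37, 2)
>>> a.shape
(31, 2, 5)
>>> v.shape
(2, 5, 7)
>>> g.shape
(5, 37)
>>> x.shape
(31, 37, 37)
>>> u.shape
(31, 7, 5, 37)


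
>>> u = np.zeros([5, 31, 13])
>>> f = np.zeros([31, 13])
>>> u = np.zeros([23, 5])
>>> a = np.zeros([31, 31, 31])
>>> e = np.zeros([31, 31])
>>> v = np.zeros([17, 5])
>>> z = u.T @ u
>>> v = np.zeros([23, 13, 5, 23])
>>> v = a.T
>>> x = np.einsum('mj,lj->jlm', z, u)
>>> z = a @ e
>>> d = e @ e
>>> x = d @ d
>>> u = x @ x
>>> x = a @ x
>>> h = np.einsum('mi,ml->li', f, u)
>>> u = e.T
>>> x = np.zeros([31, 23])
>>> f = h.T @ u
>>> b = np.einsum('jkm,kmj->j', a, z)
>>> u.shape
(31, 31)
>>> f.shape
(13, 31)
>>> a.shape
(31, 31, 31)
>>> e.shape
(31, 31)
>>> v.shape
(31, 31, 31)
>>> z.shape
(31, 31, 31)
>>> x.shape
(31, 23)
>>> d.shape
(31, 31)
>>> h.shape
(31, 13)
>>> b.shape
(31,)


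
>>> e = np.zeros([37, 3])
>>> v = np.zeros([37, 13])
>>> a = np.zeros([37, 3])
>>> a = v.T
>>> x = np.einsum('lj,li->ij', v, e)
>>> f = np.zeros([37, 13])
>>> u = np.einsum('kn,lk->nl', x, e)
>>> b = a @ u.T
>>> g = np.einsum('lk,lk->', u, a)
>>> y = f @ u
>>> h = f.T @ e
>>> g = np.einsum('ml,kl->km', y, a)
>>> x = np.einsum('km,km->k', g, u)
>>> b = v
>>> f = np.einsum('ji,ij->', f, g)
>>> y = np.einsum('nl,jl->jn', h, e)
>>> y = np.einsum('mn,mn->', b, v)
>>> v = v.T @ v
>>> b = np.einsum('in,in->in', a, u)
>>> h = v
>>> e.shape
(37, 3)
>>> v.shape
(13, 13)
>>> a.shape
(13, 37)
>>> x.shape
(13,)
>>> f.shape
()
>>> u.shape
(13, 37)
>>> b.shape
(13, 37)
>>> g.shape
(13, 37)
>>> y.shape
()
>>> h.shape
(13, 13)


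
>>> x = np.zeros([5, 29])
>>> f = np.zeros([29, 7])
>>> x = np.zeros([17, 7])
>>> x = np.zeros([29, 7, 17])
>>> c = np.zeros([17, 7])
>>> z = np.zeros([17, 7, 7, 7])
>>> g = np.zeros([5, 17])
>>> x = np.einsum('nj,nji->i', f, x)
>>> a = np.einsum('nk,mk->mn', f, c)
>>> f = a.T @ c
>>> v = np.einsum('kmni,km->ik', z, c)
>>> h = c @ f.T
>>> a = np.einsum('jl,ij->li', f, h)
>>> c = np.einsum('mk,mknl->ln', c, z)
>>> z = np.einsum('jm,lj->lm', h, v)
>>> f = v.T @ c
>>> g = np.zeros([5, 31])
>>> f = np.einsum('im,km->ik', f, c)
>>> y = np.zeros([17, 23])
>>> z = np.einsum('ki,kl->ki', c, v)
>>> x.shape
(17,)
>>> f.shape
(17, 7)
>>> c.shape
(7, 7)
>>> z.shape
(7, 7)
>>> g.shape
(5, 31)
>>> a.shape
(7, 17)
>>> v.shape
(7, 17)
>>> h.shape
(17, 29)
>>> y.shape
(17, 23)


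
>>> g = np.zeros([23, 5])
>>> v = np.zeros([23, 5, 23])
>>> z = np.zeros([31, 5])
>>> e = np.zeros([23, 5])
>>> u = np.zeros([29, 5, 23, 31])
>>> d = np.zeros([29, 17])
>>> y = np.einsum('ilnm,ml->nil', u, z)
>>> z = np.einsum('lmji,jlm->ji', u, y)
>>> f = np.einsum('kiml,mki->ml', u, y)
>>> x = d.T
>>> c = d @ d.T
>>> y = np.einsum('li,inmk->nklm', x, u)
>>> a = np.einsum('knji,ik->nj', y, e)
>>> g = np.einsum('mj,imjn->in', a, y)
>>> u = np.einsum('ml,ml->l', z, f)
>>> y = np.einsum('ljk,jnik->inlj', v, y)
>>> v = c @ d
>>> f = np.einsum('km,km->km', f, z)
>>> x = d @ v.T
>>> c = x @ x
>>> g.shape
(5, 23)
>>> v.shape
(29, 17)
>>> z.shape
(23, 31)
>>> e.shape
(23, 5)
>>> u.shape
(31,)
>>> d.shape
(29, 17)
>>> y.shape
(17, 31, 23, 5)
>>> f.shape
(23, 31)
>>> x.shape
(29, 29)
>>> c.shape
(29, 29)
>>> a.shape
(31, 17)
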